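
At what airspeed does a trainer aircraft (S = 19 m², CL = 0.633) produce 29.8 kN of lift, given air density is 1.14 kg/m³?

L = ½ρv²S·CL ⇒ v = √(2L/(ρ·S·CL))
v = √(2 × 29800 / (1.14 × 19 × 0.633)) = √4347 = 65.9 m/s

v = 65.9 m/s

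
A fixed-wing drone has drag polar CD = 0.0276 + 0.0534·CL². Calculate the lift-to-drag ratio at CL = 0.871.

L/D = 12.8

CD = 0.0276 + 0.0534 × 0.871² = 0.06811
L/D = CL/CD = 0.871 / 0.06811 = 12.8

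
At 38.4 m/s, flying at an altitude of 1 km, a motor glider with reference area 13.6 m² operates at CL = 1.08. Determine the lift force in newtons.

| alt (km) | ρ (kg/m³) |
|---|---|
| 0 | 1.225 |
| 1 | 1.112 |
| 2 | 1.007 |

At 1 km, from the table: ρ = 1.112 kg/m³.
L = ½ρv²S·CL = ½ × 1.112 × 38.4² × 13.6 × 1.08 = 12000 N ≈ 12 kN

L = 12000 N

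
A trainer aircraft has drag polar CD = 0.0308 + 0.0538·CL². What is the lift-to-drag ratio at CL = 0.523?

CD = 0.0308 + 0.0538 × 0.523² = 0.04552
L/D = CL/CD = 0.523 / 0.04552 = 11.5

L/D = 11.5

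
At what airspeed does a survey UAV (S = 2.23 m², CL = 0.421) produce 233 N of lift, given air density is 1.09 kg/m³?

L = ½ρv²S·CL ⇒ v = √(2L/(ρ·S·CL))
v = √(2 × 233 / (1.09 × 2.23 × 0.421)) = √455.4 = 21.3 m/s

v = 21.3 m/s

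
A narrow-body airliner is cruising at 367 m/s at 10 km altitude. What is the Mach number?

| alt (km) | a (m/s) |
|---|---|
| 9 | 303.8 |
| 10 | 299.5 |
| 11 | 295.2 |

M = 1.23

At 10 km, from the table: a = 299.5 m/s.
M = v/a = 367 / 299.5 = 1.23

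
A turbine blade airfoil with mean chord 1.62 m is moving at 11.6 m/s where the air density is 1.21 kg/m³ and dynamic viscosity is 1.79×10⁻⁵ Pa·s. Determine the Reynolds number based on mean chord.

Re = ρ·v·c/μ = 1.21 × 11.6 × 1.62 / (1.79×10⁻⁵) = 1.27×10^6

Re = 1.27×10^6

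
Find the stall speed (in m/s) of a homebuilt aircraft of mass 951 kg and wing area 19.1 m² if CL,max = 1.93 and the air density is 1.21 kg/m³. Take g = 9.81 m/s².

V_stall = 20.5 m/s

At stall, lift equals weight: L = W = m·g = 951 × 9.81 = 9329 N.
From L = ½ρV²S·CL,max = W: V_stall = √(2W/(ρSCL,max)) = √(2·9329/(1.21·19.1·1.93))
V_stall = √418.3 = 20.5 m/s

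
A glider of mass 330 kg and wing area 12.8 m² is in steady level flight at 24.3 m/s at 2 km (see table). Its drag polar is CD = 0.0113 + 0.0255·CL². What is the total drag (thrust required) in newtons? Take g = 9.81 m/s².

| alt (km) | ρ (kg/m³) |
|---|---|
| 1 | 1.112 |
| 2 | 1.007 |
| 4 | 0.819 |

At 2 km, from the table: ρ = 1.007 kg/m³.
Weight W = mg = 330 × 9.81 = 3237.3 N; in level flight L = W.
q = ½ρv² = ½ × 1.007 × 24.3² = 297.3 Pa.
CL = W/(q·S) = 3237.3 / (297.3 × 12.8) = 0.8507.
CD = 0.0113 + 0.0255 × 0.8507² = 0.02975.
D = q·S·CD = 297.3 × 12.8 × 0.02975 = 113.2 N

D = 113 N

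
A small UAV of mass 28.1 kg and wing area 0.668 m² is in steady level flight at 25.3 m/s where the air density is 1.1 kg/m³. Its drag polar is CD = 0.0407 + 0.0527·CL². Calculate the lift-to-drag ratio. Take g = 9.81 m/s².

Level flight ⇒ L = W = m·g = 28.1 × 9.81 = 275.66 N.
q = ½ρv² = ½ × 1.1 × 25.3² = 352 Pa.
CL = W/(q·S) = 275.66 / (352 × 0.668) = 1.172.
CD = 0.0407 + 0.0527 × 1.172² = 0.1131.
L/D = CL/CD = 1.172 / 0.1131 = 10.4

L/D = 10.4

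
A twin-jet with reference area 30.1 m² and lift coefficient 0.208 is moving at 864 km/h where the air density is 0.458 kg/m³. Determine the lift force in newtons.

L = 82600 N

Convert speed: v = 864 km/h ÷ 3.6 = 240 m/s.
Dynamic pressure q = ½ρv² = ½ × 0.458 × 240² = 13190 Pa.
L = q·S·CL = 13190 × 30.1 × 0.208 = 82600 N ≈ 82.6 kN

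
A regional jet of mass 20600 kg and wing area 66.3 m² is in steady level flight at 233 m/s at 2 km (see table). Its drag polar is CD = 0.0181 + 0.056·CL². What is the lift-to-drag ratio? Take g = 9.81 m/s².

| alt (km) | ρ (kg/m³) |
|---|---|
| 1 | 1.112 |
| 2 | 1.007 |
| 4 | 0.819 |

L/D = 5.93

At 2 km, from the table: ρ = 1.007 kg/m³.
Level flight ⇒ L = W = m·g = 20600 × 9.81 = 2.0209×10^5 N.
Dynamic pressure q = 0.5 × 1.007 × 233² = 27330 Pa.
CL = W/(q·S) = 2.0209×10^5 / (27330 × 66.3) = 0.1115.
CD = 0.0181 + 0.056 × 0.1115² = 0.0188.
L/D = CL/CD = 0.1115 / 0.0188 = 5.93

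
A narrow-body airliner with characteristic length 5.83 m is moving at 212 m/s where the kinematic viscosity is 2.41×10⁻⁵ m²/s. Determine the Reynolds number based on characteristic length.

Re = 5.13×10^7

Re = v·c/ν = 212 × 5.83 / (2.41×10⁻⁵) = 5.13×10^7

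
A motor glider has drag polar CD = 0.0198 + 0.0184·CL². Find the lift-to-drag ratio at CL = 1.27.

CD = 0.0198 + 0.0184 × 1.27² = 0.04948
L/D = CL/CD = 1.27 / 0.04948 = 25.7

L/D = 25.7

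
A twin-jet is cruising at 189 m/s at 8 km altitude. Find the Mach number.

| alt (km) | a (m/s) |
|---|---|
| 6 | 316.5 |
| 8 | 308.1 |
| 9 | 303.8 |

At 8 km, from the table: a = 308.1 m/s.
M = v/a = 189 / 308.1 = 0.613

M = 0.613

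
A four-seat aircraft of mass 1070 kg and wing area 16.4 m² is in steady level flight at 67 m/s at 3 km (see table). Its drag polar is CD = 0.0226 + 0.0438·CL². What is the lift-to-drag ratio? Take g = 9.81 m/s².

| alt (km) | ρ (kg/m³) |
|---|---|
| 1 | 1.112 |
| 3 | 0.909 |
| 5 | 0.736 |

At 3 km, from the table: ρ = 0.909 kg/m³.
In steady level flight, lift balances weight: W = mg = 1070 × 9.81 = 10497 N.
q = ½ρv² = ½ × 0.909 × 67² = 2040 Pa.
CL = 2W/(ρv²S) = 2×10497/(0.909×67²×16.4) = 0.3137.
CD = 0.0226 + 0.0438 × 0.3137² = 0.02691.
L/D = CL/CD = 0.3137 / 0.02691 = 11.7

L/D = 11.7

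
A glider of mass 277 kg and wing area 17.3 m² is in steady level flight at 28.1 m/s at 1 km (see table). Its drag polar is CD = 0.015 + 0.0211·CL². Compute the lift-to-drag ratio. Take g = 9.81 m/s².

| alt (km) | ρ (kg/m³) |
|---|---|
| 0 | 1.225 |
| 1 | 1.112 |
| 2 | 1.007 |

At 1 km, from the table: ρ = 1.112 kg/m³.
Weight W = mg = 277 × 9.81 = 2717.4 N; in level flight L = W.
Dynamic pressure q = 0.5 × 1.112 × 28.1² = 439 Pa.
CL = 2W/(ρv²S) = 2×2717.4/(1.112×28.1²×17.3) = 0.3578.
CD = 0.015 + 0.0211 × 0.3578² = 0.0177.
L/D = CL/CD = 0.3578 / 0.0177 = 20.2

L/D = 20.2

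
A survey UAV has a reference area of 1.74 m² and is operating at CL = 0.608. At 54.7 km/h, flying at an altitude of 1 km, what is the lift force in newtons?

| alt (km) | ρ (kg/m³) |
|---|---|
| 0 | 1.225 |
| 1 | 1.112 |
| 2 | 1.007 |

At 1 km, from the table: ρ = 1.112 kg/m³.
Convert speed: v = 54.7 km/h ÷ 3.6 = 15.19 m/s.
L = ½ρv²S·CL = ½ × 1.112 × 15.19² × 1.74 × 0.608 = 136 N

L = 136 N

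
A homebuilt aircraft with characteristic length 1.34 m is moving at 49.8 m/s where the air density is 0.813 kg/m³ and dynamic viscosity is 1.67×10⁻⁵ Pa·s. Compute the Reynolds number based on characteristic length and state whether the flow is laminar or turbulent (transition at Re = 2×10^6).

Re = 3.25×10^6 (turbulent)

Re = ρ·v·c/μ = 0.813 × 49.8 × 1.34 / (1.67×10⁻⁵) = 3.25×10^6
Since 3.25×10^6 > 2×10^6, the flow is turbulent.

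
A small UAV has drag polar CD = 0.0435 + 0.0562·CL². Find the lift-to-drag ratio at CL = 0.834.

L/D = 10.1

CD = 0.0435 + 0.0562 × 0.834² = 0.08259
L/D = CL/CD = 0.834 / 0.08259 = 10.1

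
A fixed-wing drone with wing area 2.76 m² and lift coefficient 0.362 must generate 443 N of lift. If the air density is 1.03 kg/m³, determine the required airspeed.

L = ½ρv²S·CL ⇒ v = √(2L/(ρ·S·CL))
v = √(2 × 443 / (1.03 × 2.76 × 0.362)) = √861 = 29.3 m/s

v = 29.3 m/s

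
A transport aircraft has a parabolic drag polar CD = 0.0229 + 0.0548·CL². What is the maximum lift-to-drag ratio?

For CD = CD0 + K·CL², (L/D)max occurs at CL* = √(CD0/K) and equals 1/(2√(K·CD0)).
(L/D)max = 1/(2√(0.0548 × 0.0229)) = 1/(2 × 0.03542) = 14.1

(L/D)max = 14.1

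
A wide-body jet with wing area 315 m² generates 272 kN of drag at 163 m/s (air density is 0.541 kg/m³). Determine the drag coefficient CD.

CD = 0.12

From D = ½ρv²S·CD, rearranging gives CD = 2D/(ρv²S).
CD = 2 × 2.72×10^5 / (0.541 × 163² × 315) = 0.12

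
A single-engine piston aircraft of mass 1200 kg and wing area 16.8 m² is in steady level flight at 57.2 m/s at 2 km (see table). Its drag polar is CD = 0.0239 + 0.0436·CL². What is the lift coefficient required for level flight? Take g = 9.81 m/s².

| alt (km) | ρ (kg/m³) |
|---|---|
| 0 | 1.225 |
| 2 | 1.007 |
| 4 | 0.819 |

At 2 km, from the table: ρ = 1.007 kg/m³.
Level flight ⇒ L = W = m·g = 1200 × 9.81 = 11772 N.
q = ½ρv² = ½ × 1.007 × 57.2² = 1647 Pa.
Required CL = L/(qS) = 11772/(1647·16.8) = 0.4254.

CL = 0.425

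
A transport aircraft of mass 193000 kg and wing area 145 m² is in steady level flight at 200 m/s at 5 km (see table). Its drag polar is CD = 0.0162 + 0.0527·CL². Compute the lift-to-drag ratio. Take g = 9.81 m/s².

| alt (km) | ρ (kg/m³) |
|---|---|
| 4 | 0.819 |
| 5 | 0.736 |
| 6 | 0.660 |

At 5 km, from the table: ρ = 0.736 kg/m³.
Level flight ⇒ L = W = m·g = 193000 × 9.81 = 1.8933×10^6 N.
q = ½ρv² = ½ × 0.736 × 200² = 14720 Pa.
CL = 2W/(ρv²S) = 2×1.8933×10^6/(0.736×200²×145) = 0.8871.
CD = 0.0162 + 0.0527 × 0.8871² = 0.05767.
L/D = CL/CD = 0.8871 / 0.05767 = 15.4

L/D = 15.4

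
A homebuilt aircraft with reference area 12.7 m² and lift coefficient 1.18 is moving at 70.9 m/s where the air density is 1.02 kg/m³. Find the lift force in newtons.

L = 38400 N

L = ½ρv²S·CL = ½ × 1.02 × 70.9² × 12.7 × 1.18 = 38400 N ≈ 38.4 kN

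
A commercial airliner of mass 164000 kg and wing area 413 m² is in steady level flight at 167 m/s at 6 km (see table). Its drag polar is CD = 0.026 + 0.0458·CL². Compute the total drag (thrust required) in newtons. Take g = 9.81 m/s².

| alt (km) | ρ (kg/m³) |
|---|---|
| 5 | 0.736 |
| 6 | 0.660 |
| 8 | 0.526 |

D = 1.3×10^5 N

At 6 km, from the table: ρ = 0.660 kg/m³.
In steady level flight, lift balances weight: W = mg = 164000 × 9.81 = 1.6088×10^6 N.
Dynamic pressure q = 0.5 × 0.66 × 167² = 9203 Pa.
Required CL = L/(qS) = 1.6088×10^6/(9203·413) = 0.4233.
CD = 0.026 + 0.0458 × 0.4233² = 0.03421.
D = q·S·CD = 9203 × 413 × 0.03421 = 1.3×10^5 N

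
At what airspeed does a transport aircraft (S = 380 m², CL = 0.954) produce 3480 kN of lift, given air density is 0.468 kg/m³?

v = 203 m/s

L = ½ρv²S·CL ⇒ v = √(2L/(ρ·S·CL))
v = √(2 × 3.48×10^6 / (0.468 × 380 × 0.954)) = √41020 = 203 m/s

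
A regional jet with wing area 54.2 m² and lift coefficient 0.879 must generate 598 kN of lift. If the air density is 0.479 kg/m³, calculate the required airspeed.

v = 229 m/s

L = ½ρv²S·CL ⇒ v = √(2L/(ρ·S·CL))
v = √(2 × 5.98×10^5 / (0.479 × 54.2 × 0.879)) = √52410 = 229 m/s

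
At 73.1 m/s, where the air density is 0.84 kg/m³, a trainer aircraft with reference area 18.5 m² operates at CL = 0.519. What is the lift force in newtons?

L = 21500 N

L = ½ρv²S·CL = ½ × 0.84 × 73.1² × 18.5 × 0.519 = 21500 N ≈ 21.5 kN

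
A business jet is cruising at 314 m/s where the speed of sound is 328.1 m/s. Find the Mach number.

M = 0.957

M = v/a = 314 / 328.1 = 0.957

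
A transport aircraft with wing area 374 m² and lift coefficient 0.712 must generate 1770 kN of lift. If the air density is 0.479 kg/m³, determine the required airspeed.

L = ½ρv²S·CL ⇒ v = √(2L/(ρ·S·CL))
v = √(2 × 1.77×10^6 / (0.479 × 374 × 0.712)) = √27750 = 167 m/s

v = 167 m/s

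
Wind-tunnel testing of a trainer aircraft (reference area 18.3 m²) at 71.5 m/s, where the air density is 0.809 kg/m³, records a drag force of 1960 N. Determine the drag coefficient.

CD = 0.0518

From D = ½ρv²S·CD, rearranging gives CD = 2D/(ρv²S).
CD = 2 × 1960 / (0.809 × 71.5² × 18.3) = 0.0518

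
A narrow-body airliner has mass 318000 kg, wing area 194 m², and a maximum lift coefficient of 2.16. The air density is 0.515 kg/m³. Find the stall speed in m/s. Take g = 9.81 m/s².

Weight W = mg = 318000 × 9.81 = 3.12×10^6 N.
V_stall = √(2W/(ρ·S·CL,max)) = √(2 × 3.12×10^6 / (0.515 × 194 × 2.16))
V_stall = √28910 = 170 m/s

V_stall = 170 m/s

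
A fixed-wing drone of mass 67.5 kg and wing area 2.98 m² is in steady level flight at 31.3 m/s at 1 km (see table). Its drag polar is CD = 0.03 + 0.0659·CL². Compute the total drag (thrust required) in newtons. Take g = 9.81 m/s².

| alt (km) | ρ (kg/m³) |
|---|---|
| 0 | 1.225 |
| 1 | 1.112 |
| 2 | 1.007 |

D = 66.5 N

At 1 km, from the table: ρ = 1.112 kg/m³.
Level flight ⇒ L = W = m·g = 67.5 × 9.81 = 662.18 N.
Dynamic pressure q = 0.5 × 1.112 × 31.3² = 544.7 Pa.
CL = 2W/(ρv²S) = 2×662.18/(1.112×31.3²×2.98) = 0.4079.
CD = 0.03 + 0.0659 × 0.4079² = 0.04097.
D = q·S·CD = 544.7 × 2.98 × 0.04097 = 66.5 N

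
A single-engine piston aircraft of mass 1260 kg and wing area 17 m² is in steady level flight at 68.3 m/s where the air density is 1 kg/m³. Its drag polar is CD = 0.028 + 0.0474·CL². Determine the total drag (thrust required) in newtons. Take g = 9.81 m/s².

In steady level flight, lift balances weight: W = mg = 1260 × 9.81 = 12361 N.
Dynamic pressure q = 0.5 × 1 × 68.3² = 2332 Pa.
CL = W/(q·S) = 12361 / (2332 × 17) = 0.3117.
CD = 0.028 + 0.0474 × 0.3117² = 0.03261.
D = q·S·CD = 2332 × 17 × 0.03261 = 1293 N

D = 1290 N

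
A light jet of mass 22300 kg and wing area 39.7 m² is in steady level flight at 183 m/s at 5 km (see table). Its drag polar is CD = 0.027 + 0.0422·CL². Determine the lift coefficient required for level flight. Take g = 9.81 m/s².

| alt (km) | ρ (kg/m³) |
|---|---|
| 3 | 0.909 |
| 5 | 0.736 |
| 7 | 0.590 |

At 5 km, from the table: ρ = 0.736 kg/m³.
Weight W = mg = 22300 × 9.81 = 2.1876×10^5 N; in level flight L = W.
q = ½ρv² = ½ × 0.736 × 183² = 12320 Pa.
CL = 2W/(ρv²S) = 2×2.1876×10^5/(0.736×183²×39.7) = 0.4471.

CL = 0.447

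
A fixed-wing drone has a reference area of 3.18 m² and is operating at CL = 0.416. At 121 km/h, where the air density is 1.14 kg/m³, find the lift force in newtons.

Convert speed: v = 121 km/h ÷ 3.6 = 33.61 m/s.
Dynamic pressure q = ½ρv² = ½ × 1.14 × 33.61² = 643.9 Pa.
L = q·S·CL = 643.9 × 3.18 × 0.416 = 852 N

L = 852 N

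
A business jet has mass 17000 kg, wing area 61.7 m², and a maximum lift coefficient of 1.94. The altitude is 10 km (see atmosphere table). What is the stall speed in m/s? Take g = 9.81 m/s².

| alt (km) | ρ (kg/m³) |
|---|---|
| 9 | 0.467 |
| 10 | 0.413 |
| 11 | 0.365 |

At 10 km, from the table: ρ = 0.413 kg/m³.
Weight W = mg = 17000 × 9.81 = 1.668×10^5 N.
From L = ½ρV²S·CL,max = W: V_stall = √(2W/(ρSCL,max)) = √(2·1.668×10^5/(0.413·61.7·1.94))
V_stall = √6747 = 82.1 m/s

V_stall = 82.1 m/s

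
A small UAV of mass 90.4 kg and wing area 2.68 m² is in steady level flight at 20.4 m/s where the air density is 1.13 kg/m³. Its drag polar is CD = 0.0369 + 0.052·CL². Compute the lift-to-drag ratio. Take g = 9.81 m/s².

In steady level flight, lift balances weight: W = mg = 90.4 × 9.81 = 886.82 N.
q = ½ρv² = ½ × 1.13 × 20.4² = 235.1 Pa.
CL = 2W/(ρv²S) = 2×886.82/(1.13×20.4²×2.68) = 1.407.
CD = 0.0369 + 0.052 × 1.407² = 0.1399.
L/D = CL/CD = 1.407 / 0.1399 = 10.1

L/D = 10.1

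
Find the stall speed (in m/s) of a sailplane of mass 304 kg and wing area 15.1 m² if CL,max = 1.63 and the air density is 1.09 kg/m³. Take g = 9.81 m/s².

Stall occurs when L = W at CL,max. W = mg = 304 × 9.81 = 2982 N.
V_stall = √(2W/(ρ·S·CL,max)) = √(2 × 2982 / (1.09 × 15.1 × 1.63))
V_stall = √222.3 = 14.9 m/s

V_stall = 14.9 m/s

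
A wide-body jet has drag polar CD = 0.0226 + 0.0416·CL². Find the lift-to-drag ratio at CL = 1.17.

CD = 0.0226 + 0.0416 × 1.17² = 0.07955
L/D = CL/CD = 1.17 / 0.07955 = 14.7

L/D = 14.7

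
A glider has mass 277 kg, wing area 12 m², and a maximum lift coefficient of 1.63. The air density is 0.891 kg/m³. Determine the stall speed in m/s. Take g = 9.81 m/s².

At stall, lift equals weight: L = W = m·g = 277 × 9.81 = 2717 N.
V_stall = √(2W/(ρ·S·CL,max)) = √(2 × 2717 / (0.891 × 12 × 1.63))
V_stall = √311.8 = 17.7 m/s

V_stall = 17.7 m/s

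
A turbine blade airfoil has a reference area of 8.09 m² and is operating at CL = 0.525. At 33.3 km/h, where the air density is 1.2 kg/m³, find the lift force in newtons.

L = 218 N

Convert speed: v = 33.3 km/h ÷ 3.6 = 9.25 m/s.
Dynamic pressure q = ½ρv² = ½ × 1.2 × 9.25² = 51.34 Pa.
L = q·S·CL = 51.34 × 8.09 × 0.525 = 218 N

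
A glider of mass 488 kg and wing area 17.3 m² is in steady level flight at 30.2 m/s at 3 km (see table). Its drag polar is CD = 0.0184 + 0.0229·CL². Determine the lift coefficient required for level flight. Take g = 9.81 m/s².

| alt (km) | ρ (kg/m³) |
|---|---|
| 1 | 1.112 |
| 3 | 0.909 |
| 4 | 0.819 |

CL = 0.668

At 3 km, from the table: ρ = 0.909 kg/m³.
Level flight ⇒ L = W = m·g = 488 × 9.81 = 4787.3 N.
Dynamic pressure q = 0.5 × 0.909 × 30.2² = 414.5 Pa.
CL = W/(q·S) = 4787.3 / (414.5 × 17.3) = 0.6676.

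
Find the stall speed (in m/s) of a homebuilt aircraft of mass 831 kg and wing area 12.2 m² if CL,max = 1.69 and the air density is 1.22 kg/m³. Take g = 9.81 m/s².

V_stall = 25.5 m/s

Stall occurs when L = W at CL,max. W = mg = 831 × 9.81 = 8152 N.
From L = ½ρV²S·CL,max = W: V_stall = √(2W/(ρSCL,max)) = √(2·8152/(1.22·12.2·1.69))
V_stall = √648.2 = 25.5 m/s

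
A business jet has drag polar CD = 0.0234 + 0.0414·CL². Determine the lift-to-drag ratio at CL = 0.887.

L/D = 15.8

CD = 0.0234 + 0.0414 × 0.887² = 0.05597
L/D = CL/CD = 0.887 / 0.05597 = 15.8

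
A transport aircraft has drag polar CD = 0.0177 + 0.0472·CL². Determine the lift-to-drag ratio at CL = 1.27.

L/D = 13.5

CD = 0.0177 + 0.0472 × 1.27² = 0.09383
L/D = CL/CD = 1.27 / 0.09383 = 13.5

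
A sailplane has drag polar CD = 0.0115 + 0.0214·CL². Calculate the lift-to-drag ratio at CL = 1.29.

L/D = 27.4

CD = 0.0115 + 0.0214 × 1.29² = 0.04711
L/D = CL/CD = 1.29 / 0.04711 = 27.4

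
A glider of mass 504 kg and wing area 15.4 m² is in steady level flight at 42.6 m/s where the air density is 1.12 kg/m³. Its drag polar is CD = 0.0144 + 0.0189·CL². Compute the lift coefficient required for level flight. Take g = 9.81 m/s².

CL = 0.316

Level flight ⇒ L = W = m·g = 504 × 9.81 = 4944.2 N.
Dynamic pressure q = 0.5 × 1.12 × 42.6² = 1016 Pa.
CL = 2W/(ρv²S) = 2×4944.2/(1.12×42.6²×15.4) = 0.3159.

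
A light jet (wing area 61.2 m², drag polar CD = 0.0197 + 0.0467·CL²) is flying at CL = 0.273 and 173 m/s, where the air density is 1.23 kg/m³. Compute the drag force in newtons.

D = 26100 N

CD = 0.0197 + 0.0467 × 0.273² = 0.02318
D = ½ρv²S·CD = ½ × 1.23 × 173² × 61.2 × 0.02318 = 26100 N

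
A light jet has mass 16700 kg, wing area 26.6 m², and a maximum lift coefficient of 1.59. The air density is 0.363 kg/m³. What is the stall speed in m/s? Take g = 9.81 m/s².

V_stall = 146 m/s

Stall occurs when L = W at CL,max. W = mg = 16700 × 9.81 = 1.638×10^5 N.
V_stall = √(2W/(ρ·S·CL,max)) = √(2 × 1.638×10^5 / (0.363 × 26.6 × 1.59))
V_stall = √21340 = 146 m/s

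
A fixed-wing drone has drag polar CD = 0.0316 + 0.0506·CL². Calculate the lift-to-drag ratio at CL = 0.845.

L/D = 12.5

CD = 0.0316 + 0.0506 × 0.845² = 0.06773
L/D = CL/CD = 0.845 / 0.06773 = 12.5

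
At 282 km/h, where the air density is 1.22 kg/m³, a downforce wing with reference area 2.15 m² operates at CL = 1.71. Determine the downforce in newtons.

Convert speed: v = 282 km/h ÷ 3.6 = 78.33 m/s.
Dynamic pressure q = ½ρv² = ½ × 1.22 × 78.33² = 3743 Pa.
L = q·S·CL = 3743 × 2.15 × 1.71 = 13800 N ≈ 13.8 kN

L = 13800 N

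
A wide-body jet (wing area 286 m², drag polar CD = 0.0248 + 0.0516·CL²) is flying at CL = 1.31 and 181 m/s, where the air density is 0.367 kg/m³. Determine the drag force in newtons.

CD = 0.0248 + 0.0516 × 1.31² = 0.1134
D = ½ρv²S·CD = ½ × 0.367 × 181² × 286 × 0.1134 = 1.95×10^5 N

D = 1.95×10^5 N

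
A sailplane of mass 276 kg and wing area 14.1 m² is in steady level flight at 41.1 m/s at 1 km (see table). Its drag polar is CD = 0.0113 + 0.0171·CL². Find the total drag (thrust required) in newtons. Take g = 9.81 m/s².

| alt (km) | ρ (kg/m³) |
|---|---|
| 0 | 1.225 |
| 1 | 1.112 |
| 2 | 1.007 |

At 1 km, from the table: ρ = 1.112 kg/m³.
Weight W = mg = 276 × 9.81 = 2707.6 N; in level flight L = W.
Dynamic pressure q = 0.5 × 1.112 × 41.1² = 939.2 Pa.
CL = 2W/(ρv²S) = 2×2707.6/(1.112×41.1²×14.1) = 0.2045.
CD = 0.0113 + 0.0171 × 0.2045² = 0.01201.
D = q·S·CD = 939.2 × 14.1 × 0.01201 = 159.1 N

D = 159 N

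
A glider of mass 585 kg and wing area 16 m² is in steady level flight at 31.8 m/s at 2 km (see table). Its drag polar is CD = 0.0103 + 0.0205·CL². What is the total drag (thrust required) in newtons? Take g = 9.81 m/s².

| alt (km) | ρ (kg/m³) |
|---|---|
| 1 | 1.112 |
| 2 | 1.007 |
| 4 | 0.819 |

At 2 km, from the table: ρ = 1.007 kg/m³.
Level flight ⇒ L = W = m·g = 585 × 9.81 = 5738.9 N.
Dynamic pressure q = 0.5 × 1.007 × 31.8² = 509.2 Pa.
CL = W/(q·S) = 5738.9 / (509.2 × 16) = 0.7045.
CD = 0.0103 + 0.0205 × 0.7045² = 0.02047.
D = q·S·CD = 509.2 × 16 × 0.02047 = 166.8 N

D = 167 N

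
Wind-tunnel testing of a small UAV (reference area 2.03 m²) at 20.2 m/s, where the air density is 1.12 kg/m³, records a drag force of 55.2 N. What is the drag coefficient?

From D = ½ρv²S·CD, rearranging gives CD = 2D/(ρv²S).
CD = 2 × 55.2 / (1.12 × 20.2² × 2.03) = 0.119

CD = 0.119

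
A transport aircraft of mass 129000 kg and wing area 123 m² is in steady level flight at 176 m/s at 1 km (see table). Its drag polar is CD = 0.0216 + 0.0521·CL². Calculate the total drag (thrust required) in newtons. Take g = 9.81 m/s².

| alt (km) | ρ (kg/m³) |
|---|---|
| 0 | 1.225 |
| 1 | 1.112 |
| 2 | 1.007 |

At 1 km, from the table: ρ = 1.112 kg/m³.
Weight W = mg = 129000 × 9.81 = 1.2655×10^6 N; in level flight L = W.
Dynamic pressure q = 0.5 × 1.112 × 176² = 17220 Pa.
CL = W/(q·S) = 1.2655×10^6 / (17220 × 123) = 0.5974.
CD = 0.0216 + 0.0521 × 0.5974² = 0.04019.
D = q·S·CD = 17220 × 123 × 0.04019 = 85140 N

D = 85100 N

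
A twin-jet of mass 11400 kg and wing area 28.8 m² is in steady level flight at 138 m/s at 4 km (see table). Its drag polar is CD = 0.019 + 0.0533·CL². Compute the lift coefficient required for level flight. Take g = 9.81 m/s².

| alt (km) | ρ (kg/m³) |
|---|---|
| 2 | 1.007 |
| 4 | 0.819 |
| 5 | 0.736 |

At 4 km, from the table: ρ = 0.819 kg/m³.
In steady level flight, lift balances weight: W = mg = 11400 × 9.81 = 1.1183×10^5 N.
Dynamic pressure q = 0.5 × 0.819 × 138² = 7799 Pa.
Required CL = L/(qS) = 1.1183×10^5/(7799·28.8) = 0.4979.

CL = 0.498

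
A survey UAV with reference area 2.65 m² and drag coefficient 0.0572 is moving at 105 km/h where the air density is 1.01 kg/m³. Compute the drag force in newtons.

D = 65.1 N

Convert speed: v = 105 km/h ÷ 3.6 = 29.17 m/s.
D = ½ρv²S·CD = ½ × 1.01 × 29.17² × 2.65 × 0.0572 = 65.1 N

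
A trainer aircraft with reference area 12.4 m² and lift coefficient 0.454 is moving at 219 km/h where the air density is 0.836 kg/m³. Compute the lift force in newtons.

Convert speed: v = 219 km/h ÷ 3.6 = 60.83 m/s.
L = ½ρv²S·CL = ½ × 0.836 × 60.83² × 12.4 × 0.454 = 8710 N ≈ 8.71 kN

L = 8710 N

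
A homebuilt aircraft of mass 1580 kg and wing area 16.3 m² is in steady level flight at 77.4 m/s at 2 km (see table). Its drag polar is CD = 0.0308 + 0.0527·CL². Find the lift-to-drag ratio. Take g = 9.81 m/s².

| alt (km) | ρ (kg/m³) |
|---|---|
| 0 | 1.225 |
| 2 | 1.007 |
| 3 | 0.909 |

L/D = 8.75

At 2 km, from the table: ρ = 1.007 kg/m³.
Weight W = mg = 1580 × 9.81 = 15500 N; in level flight L = W.
q = ½ρv² = ½ × 1.007 × 77.4² = 3016 Pa.
CL = W/(q·S) = 15500 / (3016 × 16.3) = 0.3153.
CD = 0.0308 + 0.0527 × 0.3153² = 0.03604.
L/D = CL/CD = 0.3153 / 0.03604 = 8.75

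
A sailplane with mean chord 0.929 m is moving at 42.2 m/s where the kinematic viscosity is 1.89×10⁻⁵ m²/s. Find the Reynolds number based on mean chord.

Re = v·c/ν = 42.2 × 0.929 / (1.89×10⁻⁵) = 2.07×10^6

Re = 2.07×10^6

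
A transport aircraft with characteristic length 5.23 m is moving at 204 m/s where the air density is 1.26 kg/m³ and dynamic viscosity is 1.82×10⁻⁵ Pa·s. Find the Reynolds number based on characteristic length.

Re = 7.39×10^7

Re = ρ·v·c/μ = 1.26 × 204 × 5.23 / (1.82×10⁻⁵) = 7.39×10^7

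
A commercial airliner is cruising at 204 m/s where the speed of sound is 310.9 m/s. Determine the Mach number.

M = v/a = 204 / 310.9 = 0.656

M = 0.656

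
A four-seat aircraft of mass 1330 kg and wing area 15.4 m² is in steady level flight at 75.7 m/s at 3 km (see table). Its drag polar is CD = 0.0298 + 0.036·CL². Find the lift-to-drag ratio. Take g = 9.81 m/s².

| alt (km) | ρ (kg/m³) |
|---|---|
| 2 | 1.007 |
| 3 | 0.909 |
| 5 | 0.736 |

L/D = 9.68

At 3 km, from the table: ρ = 0.909 kg/m³.
Level flight ⇒ L = W = m·g = 1330 × 9.81 = 13047 N.
Dynamic pressure q = 0.5 × 0.909 × 75.7² = 2605 Pa.
CL = W/(q·S) = 13047 / (2605 × 15.4) = 0.3253.
CD = 0.0298 + 0.036 × 0.3253² = 0.03361.
L/D = CL/CD = 0.3253 / 0.03361 = 9.68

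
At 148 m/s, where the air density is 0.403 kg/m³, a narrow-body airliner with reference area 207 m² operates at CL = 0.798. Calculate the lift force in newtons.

L = 7.29×10^5 N

L = ½ρv²S·CL = ½ × 0.403 × 148² × 207 × 0.798 = 7.29×10^5 N ≈ 729 kN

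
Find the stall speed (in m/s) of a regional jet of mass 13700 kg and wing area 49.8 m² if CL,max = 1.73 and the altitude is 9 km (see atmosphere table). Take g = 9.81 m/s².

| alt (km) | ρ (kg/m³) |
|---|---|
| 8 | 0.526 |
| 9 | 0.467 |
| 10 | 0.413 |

At 9 km, from the table: ρ = 0.467 kg/m³.
Stall occurs when L = W at CL,max. W = mg = 13700 × 9.81 = 1.344×10^5 N.
From L = ½ρV²S·CL,max = W: V_stall = √(2W/(ρSCL,max)) = √(2·1.344×10^5/(0.467·49.8·1.73))
V_stall = √6681 = 81.7 m/s

V_stall = 81.7 m/s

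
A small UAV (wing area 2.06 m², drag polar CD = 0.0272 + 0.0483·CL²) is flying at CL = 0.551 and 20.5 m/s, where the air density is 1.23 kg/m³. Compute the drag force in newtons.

CD = 0.0272 + 0.0483 × 0.551² = 0.04186
D = ½ρv²S·CD = ½ × 1.23 × 20.5² × 2.06 × 0.04186 = 22.3 N

D = 22.3 N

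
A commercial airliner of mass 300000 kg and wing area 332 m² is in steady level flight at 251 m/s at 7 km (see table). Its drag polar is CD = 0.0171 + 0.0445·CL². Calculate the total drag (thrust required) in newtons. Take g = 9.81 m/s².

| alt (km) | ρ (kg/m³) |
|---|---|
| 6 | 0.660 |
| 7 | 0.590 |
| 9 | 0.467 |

D = 1.68×10^5 N

At 7 km, from the table: ρ = 0.590 kg/m³.
Level flight ⇒ L = W = m·g = 300000 × 9.81 = 2.943×10^6 N.
q = ½ρv² = ½ × 0.59 × 251² = 18590 Pa.
CL = W/(q·S) = 2.943×10^6 / (18590 × 332) = 0.477.
CD = 0.0171 + 0.0445 × 0.477² = 0.02722.
D = q·S·CD = 18590 × 332 × 0.02722 = 1.68×10^5 N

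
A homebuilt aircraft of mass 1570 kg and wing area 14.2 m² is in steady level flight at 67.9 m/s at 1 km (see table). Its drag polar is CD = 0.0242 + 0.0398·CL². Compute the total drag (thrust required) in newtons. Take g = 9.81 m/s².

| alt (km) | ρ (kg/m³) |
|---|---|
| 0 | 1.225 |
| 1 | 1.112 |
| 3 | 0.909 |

At 1 km, from the table: ρ = 1.112 kg/m³.
In steady level flight, lift balances weight: W = mg = 1570 × 9.81 = 15402 N.
Dynamic pressure q = 0.5 × 1.112 × 67.9² = 2563 Pa.
Required CL = L/(qS) = 15402/(2563·14.2) = 0.4231.
CD = 0.0242 + 0.0398 × 0.4231² = 0.03133.
D = q·S·CD = 2563 × 14.2 × 0.03133 = 1140 N

D = 1140 N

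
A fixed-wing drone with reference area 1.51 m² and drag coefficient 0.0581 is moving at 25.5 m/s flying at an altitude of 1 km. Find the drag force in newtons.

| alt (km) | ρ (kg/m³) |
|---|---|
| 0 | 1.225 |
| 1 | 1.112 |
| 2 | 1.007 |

At 1 km, from the table: ρ = 1.112 kg/m³.
D = ½ρv²S·CD = ½ × 1.112 × 25.5² × 1.51 × 0.0581 = 31.7 N

D = 31.7 N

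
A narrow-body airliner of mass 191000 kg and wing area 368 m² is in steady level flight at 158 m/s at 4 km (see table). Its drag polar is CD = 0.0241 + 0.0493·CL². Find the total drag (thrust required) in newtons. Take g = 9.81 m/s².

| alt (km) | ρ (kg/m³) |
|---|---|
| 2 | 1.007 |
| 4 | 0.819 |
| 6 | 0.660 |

At 4 km, from the table: ρ = 0.819 kg/m³.
In steady level flight, lift balances weight: W = mg = 191000 × 9.81 = 1.8737×10^6 N.
Dynamic pressure q = 0.5 × 0.819 × 158² = 10220 Pa.
CL = W/(q·S) = 1.8737×10^6 / (10220 × 368) = 0.4981.
CD = 0.0241 + 0.0493 × 0.4981² = 0.03633.
D = q·S·CD = 10220 × 368 × 0.03633 = 1.367×10^5 N

D = 1.37×10^5 N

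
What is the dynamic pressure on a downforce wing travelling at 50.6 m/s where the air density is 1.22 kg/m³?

q = 1560 Pa

q = ½ρv² = ½ × 1.22 × 50.6² = 1560 Pa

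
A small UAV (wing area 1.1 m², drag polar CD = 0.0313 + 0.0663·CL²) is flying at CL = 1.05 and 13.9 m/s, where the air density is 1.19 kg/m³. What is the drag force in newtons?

D = 13.2 N

CD = 0.0313 + 0.0663 × 1.05² = 0.1044
D = ½ρv²S·CD = ½ × 1.19 × 13.9² × 1.1 × 0.1044 = 13.2 N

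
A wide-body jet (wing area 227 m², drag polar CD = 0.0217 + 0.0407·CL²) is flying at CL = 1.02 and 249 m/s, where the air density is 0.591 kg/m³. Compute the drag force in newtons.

D = 2.66×10^5 N

CD = 0.0217 + 0.0407 × 1.02² = 0.06404
D = ½ρv²S·CD = ½ × 0.591 × 249² × 227 × 0.06404 = 2.66×10^5 N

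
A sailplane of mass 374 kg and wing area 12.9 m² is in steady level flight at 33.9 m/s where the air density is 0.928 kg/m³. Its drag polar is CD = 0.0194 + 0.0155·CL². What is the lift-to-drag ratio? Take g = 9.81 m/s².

L/D = 22.4

Weight W = mg = 374 × 9.81 = 3668.9 N; in level flight L = W.
Dynamic pressure q = 0.5 × 0.928 × 33.9² = 533.2 Pa.
CL = W/(q·S) = 3668.9 / (533.2 × 12.9) = 0.5334.
CD = 0.0194 + 0.0155 × 0.5334² = 0.02381.
L/D = CL/CD = 0.5334 / 0.02381 = 22.4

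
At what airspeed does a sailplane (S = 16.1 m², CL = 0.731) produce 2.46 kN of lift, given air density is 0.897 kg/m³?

v = 21.6 m/s

L = ½ρv²S·CL ⇒ v = √(2L/(ρ·S·CL))
v = √(2 × 2460 / (0.897 × 16.1 × 0.731)) = √466 = 21.6 m/s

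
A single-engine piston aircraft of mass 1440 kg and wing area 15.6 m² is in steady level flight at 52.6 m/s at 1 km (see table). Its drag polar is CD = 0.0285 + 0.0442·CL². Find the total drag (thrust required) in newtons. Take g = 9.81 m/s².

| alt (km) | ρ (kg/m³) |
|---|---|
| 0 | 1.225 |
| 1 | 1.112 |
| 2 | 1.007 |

D = 1050 N

At 1 km, from the table: ρ = 1.112 kg/m³.
Weight W = mg = 1440 × 9.81 = 14126 N; in level flight L = W.
q = ½ρv² = ½ × 1.112 × 52.6² = 1538 Pa.
CL = 2W/(ρv²S) = 2×14126/(1.112×52.6²×15.6) = 0.5887.
CD = 0.0285 + 0.0442 × 0.5887² = 0.04382.
D = q·S·CD = 1538 × 15.6 × 0.04382 = 1051 N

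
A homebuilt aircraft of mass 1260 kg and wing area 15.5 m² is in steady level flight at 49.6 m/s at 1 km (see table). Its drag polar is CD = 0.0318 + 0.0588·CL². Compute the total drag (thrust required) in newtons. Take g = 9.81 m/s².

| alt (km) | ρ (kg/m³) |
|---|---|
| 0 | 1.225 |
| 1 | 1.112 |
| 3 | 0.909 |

At 1 km, from the table: ρ = 1.112 kg/m³.
Level flight ⇒ L = W = m·g = 1260 × 9.81 = 12361 N.
q = ½ρv² = ½ × 1.112 × 49.6² = 1368 Pa.
CL = W/(q·S) = 12361 / (1368 × 15.5) = 0.583.
CD = 0.0318 + 0.0588 × 0.583² = 0.05179.
D = q·S·CD = 1368 × 15.5 × 0.05179 = 1098 N

D = 1100 N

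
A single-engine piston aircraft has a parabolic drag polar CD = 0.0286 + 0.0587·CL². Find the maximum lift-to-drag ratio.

For CD = CD0 + K·CL², (L/D)max occurs at CL* = √(CD0/K) and equals 1/(2√(K·CD0)).
(L/D)max = 1/(2√(0.0587 × 0.0286)) = 1/(2 × 0.04097) = 12.2

(L/D)max = 12.2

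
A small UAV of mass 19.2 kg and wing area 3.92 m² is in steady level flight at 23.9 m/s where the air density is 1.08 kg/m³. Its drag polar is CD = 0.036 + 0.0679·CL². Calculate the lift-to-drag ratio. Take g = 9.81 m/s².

L/D = 4.14

Level flight ⇒ L = W = m·g = 19.2 × 9.81 = 188.35 N.
Dynamic pressure q = 0.5 × 1.08 × 23.9² = 308.5 Pa.
CL = W/(q·S) = 188.35 / (308.5 × 3.92) = 0.1558.
CD = 0.036 + 0.0679 × 0.1558² = 0.03765.
L/D = CL/CD = 0.1558 / 0.03765 = 4.14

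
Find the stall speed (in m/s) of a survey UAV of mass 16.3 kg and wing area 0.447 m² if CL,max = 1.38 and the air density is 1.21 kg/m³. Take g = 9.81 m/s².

V_stall = 20.7 m/s

Weight W = mg = 16.3 × 9.81 = 159.9 N.
From L = ½ρV²S·CL,max = W: V_stall = √(2W/(ρSCL,max)) = √(2·159.9/(1.21·0.447·1.38))
V_stall = √428.5 = 20.7 m/s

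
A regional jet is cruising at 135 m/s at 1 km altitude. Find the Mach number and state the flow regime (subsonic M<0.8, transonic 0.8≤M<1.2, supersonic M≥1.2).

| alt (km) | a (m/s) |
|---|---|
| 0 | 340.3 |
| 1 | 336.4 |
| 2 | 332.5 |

M = 0.401 (subsonic)

At 1 km, from the table: a = 336.4 m/s.
M = v/a = 135 / 336.4 = 0.401
M = 0.401 → subsonic.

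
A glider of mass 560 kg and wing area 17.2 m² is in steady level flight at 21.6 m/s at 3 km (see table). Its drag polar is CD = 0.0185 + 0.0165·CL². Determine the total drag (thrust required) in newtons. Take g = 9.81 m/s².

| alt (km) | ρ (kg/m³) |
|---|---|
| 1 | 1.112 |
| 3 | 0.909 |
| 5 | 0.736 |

At 3 km, from the table: ρ = 0.909 kg/m³.
In steady level flight, lift balances weight: W = mg = 560 × 9.81 = 5493.6 N.
Dynamic pressure q = 0.5 × 0.909 × 21.6² = 212.1 Pa.
CL = 2W/(ρv²S) = 2×5493.6/(0.909×21.6²×17.2) = 1.506.
CD = 0.0185 + 0.0165 × 1.506² = 0.05593.
D = q·S·CD = 212.1 × 17.2 × 0.05593 = 204 N

D = 204 N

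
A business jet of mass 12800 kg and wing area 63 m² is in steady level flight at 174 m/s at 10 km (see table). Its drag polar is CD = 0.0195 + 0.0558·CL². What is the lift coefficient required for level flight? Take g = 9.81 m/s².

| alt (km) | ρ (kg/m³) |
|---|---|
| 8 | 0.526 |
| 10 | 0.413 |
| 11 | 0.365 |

At 10 km, from the table: ρ = 0.413 kg/m³.
Weight W = mg = 12800 × 9.81 = 1.2557×10^5 N; in level flight L = W.
q = ½ρv² = ½ × 0.413 × 174² = 6252 Pa.
Required CL = L/(qS) = 1.2557×10^5/(6252·63) = 0.3188.

CL = 0.319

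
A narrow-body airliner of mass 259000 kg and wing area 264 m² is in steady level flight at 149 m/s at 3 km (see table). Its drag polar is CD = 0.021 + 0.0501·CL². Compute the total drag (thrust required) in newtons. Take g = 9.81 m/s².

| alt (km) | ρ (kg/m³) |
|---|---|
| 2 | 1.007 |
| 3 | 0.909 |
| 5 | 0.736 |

D = 1.77×10^5 N

At 3 km, from the table: ρ = 0.909 kg/m³.
Level flight ⇒ L = W = m·g = 259000 × 9.81 = 2.5408×10^6 N.
q = ½ρv² = ½ × 0.909 × 149² = 10090 Pa.
CL = W/(q·S) = 2.5408×10^6 / (10090 × 264) = 0.9538.
CD = 0.021 + 0.0501 × 0.9538² = 0.06658.
D = q·S·CD = 10090 × 264 × 0.06658 = 1.774×10^5 N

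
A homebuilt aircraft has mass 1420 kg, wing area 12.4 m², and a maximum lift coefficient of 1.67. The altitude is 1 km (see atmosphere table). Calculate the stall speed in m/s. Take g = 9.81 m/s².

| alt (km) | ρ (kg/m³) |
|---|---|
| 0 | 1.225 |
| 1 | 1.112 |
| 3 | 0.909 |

V_stall = 34.8 m/s

At 1 km, from the table: ρ = 1.112 kg/m³.
Stall occurs when L = W at CL,max. W = mg = 1420 × 9.81 = 13930 N.
From L = ½ρV²S·CL,max = W: V_stall = √(2W/(ρSCL,max)) = √(2·13930/(1.112·12.4·1.67))
V_stall = √1210 = 34.8 m/s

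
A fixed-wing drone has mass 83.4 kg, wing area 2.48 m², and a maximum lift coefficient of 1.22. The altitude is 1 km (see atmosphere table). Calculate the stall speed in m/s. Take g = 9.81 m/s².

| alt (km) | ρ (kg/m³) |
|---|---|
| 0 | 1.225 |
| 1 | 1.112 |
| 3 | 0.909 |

V_stall = 22.1 m/s

At 1 km, from the table: ρ = 1.112 kg/m³.
Stall occurs when L = W at CL,max. W = mg = 83.4 × 9.81 = 818.2 N.
From L = ½ρV²S·CL,max = W: V_stall = √(2W/(ρSCL,max)) = √(2·818.2/(1.112·2.48·1.22))
V_stall = √486.3 = 22.1 m/s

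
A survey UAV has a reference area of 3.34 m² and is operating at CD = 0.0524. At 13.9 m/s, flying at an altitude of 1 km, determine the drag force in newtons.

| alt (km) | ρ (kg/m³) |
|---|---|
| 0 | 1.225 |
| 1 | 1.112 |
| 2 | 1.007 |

D = 18.8 N

At 1 km, from the table: ρ = 1.112 kg/m³.
Dynamic pressure q = ½ρv² = ½ × 1.112 × 13.9² = 107.4 Pa.
D = q·S·CD = 107.4 × 3.34 × 0.0524 = 18.8 N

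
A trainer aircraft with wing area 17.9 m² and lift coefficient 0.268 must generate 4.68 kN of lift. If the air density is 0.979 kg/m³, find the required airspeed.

L = ½ρv²S·CL ⇒ v = √(2L/(ρ·S·CL))
v = √(2 × 4680 / (0.979 × 17.9 × 0.268)) = √1993 = 44.6 m/s

v = 44.6 m/s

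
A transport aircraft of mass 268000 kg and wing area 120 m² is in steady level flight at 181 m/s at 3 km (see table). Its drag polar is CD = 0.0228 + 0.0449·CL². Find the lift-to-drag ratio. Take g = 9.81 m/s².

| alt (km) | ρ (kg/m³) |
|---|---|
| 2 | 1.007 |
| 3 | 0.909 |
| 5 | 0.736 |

At 3 km, from the table: ρ = 0.909 kg/m³.
Level flight ⇒ L = W = m·g = 268000 × 9.81 = 2.6291×10^6 N.
Dynamic pressure q = 0.5 × 0.909 × 181² = 14890 Pa.
CL = W/(q·S) = 2.6291×10^6 / (14890 × 120) = 1.471.
CD = 0.0228 + 0.0449 × 1.471² = 0.12.
L/D = CL/CD = 1.471 / 0.12 = 12.3

L/D = 12.3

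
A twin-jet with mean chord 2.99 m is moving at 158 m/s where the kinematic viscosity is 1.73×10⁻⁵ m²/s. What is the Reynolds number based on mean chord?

Re = 2.73×10^7

Re = v·c/ν = 158 × 2.99 / (1.73×10⁻⁵) = 2.73×10^7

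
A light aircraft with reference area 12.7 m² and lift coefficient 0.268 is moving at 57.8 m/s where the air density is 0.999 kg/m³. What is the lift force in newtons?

L = 5680 N

Dynamic pressure q = ½ρv² = ½ × 0.999 × 57.8² = 1669 Pa.
L = q·S·CL = 1669 × 12.7 × 0.268 = 5680 N ≈ 5.68 kN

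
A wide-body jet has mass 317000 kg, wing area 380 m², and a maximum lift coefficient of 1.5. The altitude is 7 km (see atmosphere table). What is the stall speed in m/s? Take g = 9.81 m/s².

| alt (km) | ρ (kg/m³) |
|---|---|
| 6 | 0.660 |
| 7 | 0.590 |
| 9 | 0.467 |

V_stall = 136 m/s

At 7 km, from the table: ρ = 0.590 kg/m³.
Stall occurs when L = W at CL,max. W = mg = 317000 × 9.81 = 3.11×10^6 N.
From L = ½ρV²S·CL,max = W: V_stall = √(2W/(ρSCL,max)) = √(2·3.11×10^6/(0.59·380·1.5))
V_stall = √18490 = 136 m/s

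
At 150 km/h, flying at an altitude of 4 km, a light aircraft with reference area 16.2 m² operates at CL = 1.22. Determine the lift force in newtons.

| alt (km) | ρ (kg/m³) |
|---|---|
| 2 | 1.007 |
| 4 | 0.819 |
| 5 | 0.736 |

L = 14100 N

At 4 km, from the table: ρ = 0.819 kg/m³.
Convert speed: v = 150 km/h ÷ 3.6 = 41.67 m/s.
L = ½ρv²S·CL = ½ × 0.819 × 41.67² × 16.2 × 1.22 = 14100 N ≈ 14.1 kN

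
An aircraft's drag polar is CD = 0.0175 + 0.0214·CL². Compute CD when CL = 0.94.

CD = 0.0364

CD = 0.0175 + 0.0214 × 0.94² = 0.0175 + 0.01891 = 0.0364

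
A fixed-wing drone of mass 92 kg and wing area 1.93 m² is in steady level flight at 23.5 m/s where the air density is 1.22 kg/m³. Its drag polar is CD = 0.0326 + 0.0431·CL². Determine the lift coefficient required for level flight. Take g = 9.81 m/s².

CL = 1.39

In steady level flight, lift balances weight: W = mg = 92 × 9.81 = 902.52 N.
q = ½ρv² = ½ × 1.22 × 23.5² = 336.9 Pa.
Required CL = L/(qS) = 902.52/(336.9·1.93) = 1.388.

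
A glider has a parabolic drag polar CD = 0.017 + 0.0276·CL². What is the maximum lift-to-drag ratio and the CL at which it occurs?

(L/D)max = 23.1, at CL = 0.785

For CD = CD0 + K·CL², (L/D)max occurs at CL* = √(CD0/K) and equals 1/(2√(K·CD0)).
(L/D)max = 1/(2√(0.0276 × 0.017)) = 1/(2 × 0.02166) = 23.1
CL* = √(0.017/0.0276) = 0.785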